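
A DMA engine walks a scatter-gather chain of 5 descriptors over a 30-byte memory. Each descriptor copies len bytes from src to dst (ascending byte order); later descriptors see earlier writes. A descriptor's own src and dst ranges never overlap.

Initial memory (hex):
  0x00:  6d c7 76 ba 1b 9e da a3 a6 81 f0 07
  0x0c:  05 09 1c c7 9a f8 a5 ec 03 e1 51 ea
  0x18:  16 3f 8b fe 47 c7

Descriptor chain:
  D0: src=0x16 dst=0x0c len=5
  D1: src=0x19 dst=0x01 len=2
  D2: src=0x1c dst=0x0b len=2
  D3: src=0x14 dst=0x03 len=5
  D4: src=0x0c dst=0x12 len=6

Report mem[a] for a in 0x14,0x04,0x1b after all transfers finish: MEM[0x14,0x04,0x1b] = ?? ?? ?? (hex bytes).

[0] 0x16->0x0c len=5 : 51 ea 16 3f 8b
[1] 0x19->0x01 len=2 : 3f 8b
[2] 0x1c->0x0b len=2 : 47 c7
[3] 0x14->0x03 len=5 : 03 e1 51 ea 16
[4] 0x0c->0x12 len=6 : c7 ea 16 3f 8b f8
query mem[0x14]=0x16, mem[0x04]=0xe1, mem[0x1b]=0xfe

MEM[0x14,0x04,0x1b] = 16 e1 fe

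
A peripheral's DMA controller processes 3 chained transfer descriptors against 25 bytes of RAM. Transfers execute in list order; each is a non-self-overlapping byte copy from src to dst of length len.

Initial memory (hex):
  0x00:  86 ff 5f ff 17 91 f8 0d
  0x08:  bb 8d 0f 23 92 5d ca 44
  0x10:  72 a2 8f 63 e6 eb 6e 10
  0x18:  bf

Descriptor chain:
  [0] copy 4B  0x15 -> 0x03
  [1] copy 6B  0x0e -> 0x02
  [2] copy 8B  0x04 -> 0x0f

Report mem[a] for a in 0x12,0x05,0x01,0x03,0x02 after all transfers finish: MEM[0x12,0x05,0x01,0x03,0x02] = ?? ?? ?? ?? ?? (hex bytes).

  after D0: wrote 4B at 0x03 = eb6e10bf
  after D1: wrote 6B at 0x02 = ca4472a28f63
  after D2: wrote 8B at 0x0f = 72a28f63bb8d0f23
query mem[0x12]=0x63, mem[0x05]=0xa2, mem[0x01]=0xff, mem[0x03]=0x44, mem[0x02]=0xca

MEM[0x12,0x05,0x01,0x03,0x02] = 63 a2 ff 44 ca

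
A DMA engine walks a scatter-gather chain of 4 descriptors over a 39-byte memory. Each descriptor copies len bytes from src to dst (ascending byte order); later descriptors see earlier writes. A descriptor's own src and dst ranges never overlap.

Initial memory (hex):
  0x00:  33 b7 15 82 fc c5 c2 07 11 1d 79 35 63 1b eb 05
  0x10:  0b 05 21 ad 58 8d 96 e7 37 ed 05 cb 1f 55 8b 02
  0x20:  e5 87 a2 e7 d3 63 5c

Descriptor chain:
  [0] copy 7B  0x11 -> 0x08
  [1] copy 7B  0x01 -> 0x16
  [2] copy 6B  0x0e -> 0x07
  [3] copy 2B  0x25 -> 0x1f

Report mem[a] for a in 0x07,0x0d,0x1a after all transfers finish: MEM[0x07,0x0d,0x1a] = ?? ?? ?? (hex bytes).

MEM[0x07,0x0d,0x1a] = e7 96 c5

  after D0: wrote 7B at 0x08 = 0521ad588d96e7
  after D1: wrote 7B at 0x16 = b71582fcc5c207
  after D2: wrote 6B at 0x07 = e7050b0521ad
  after D3: wrote 2B at 0x1f = 635c
query mem[0x07]=0xe7, mem[0x0d]=0x96, mem[0x1a]=0xc5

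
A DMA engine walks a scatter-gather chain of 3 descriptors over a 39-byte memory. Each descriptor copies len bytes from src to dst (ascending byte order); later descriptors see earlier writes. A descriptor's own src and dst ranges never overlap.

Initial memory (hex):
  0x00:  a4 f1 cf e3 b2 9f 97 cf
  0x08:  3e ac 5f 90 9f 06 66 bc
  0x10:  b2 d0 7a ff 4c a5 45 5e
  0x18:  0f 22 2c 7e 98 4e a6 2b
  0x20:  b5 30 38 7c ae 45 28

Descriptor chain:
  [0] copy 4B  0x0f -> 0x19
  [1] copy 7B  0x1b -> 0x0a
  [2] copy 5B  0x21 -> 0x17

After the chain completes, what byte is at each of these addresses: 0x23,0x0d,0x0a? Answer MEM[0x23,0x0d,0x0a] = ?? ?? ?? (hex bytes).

MEM[0x23,0x0d,0x0a] = 7c a6 d0

D0: mem[0x19..0x1c] <- [bc b2 d0 7a]
D1: mem[0x0a..0x10] <- [d0 7a 4e a6 2b b5 30]
D2: mem[0x17..0x1b] <- [30 38 7c ae 45]
query mem[0x23]=0x7c, mem[0x0d]=0xa6, mem[0x0a]=0xd0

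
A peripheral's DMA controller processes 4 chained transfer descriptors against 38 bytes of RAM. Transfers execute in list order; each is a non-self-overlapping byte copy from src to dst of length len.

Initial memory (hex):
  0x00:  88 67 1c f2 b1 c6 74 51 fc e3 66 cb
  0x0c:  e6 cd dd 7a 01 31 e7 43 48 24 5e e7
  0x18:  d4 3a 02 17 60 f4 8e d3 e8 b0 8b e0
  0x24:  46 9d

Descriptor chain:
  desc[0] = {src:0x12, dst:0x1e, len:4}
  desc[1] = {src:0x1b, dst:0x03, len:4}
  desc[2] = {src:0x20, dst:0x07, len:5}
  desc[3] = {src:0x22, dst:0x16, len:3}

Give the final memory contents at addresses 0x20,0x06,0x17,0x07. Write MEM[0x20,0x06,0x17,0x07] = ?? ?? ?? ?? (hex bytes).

MEM[0x20,0x06,0x17,0x07] = 48 e7 e0 48

[0] 0x12->0x1e len=4 : e7 43 48 24
[1] 0x1b->0x03 len=4 : 17 60 f4 e7
[2] 0x20->0x07 len=5 : 48 24 8b e0 46
[3] 0x22->0x16 len=3 : 8b e0 46
query mem[0x20]=0x48, mem[0x06]=0xe7, mem[0x17]=0xe0, mem[0x07]=0x48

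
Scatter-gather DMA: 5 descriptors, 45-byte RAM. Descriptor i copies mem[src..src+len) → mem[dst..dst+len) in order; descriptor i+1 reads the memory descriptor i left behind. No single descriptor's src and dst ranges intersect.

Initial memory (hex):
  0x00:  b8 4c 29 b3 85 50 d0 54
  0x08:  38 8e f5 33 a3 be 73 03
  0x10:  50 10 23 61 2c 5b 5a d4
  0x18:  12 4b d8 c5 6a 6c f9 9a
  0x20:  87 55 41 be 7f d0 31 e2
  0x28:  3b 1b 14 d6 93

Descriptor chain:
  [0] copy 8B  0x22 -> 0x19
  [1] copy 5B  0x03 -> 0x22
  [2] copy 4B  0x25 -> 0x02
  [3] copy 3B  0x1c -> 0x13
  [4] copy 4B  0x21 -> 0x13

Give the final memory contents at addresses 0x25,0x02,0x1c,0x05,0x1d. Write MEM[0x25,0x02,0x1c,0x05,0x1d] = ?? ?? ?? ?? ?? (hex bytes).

[0] 0x22->0x19 len=8 : 41 be 7f d0 31 e2 3b 1b
[1] 0x03->0x22 len=5 : b3 85 50 d0 54
[2] 0x25->0x02 len=4 : d0 54 e2 3b
[3] 0x1c->0x13 len=3 : d0 31 e2
[4] 0x21->0x13 len=4 : 55 b3 85 50
query mem[0x25]=0xd0, mem[0x02]=0xd0, mem[0x1c]=0xd0, mem[0x05]=0x3b, mem[0x1d]=0x31

MEM[0x25,0x02,0x1c,0x05,0x1d] = d0 d0 d0 3b 31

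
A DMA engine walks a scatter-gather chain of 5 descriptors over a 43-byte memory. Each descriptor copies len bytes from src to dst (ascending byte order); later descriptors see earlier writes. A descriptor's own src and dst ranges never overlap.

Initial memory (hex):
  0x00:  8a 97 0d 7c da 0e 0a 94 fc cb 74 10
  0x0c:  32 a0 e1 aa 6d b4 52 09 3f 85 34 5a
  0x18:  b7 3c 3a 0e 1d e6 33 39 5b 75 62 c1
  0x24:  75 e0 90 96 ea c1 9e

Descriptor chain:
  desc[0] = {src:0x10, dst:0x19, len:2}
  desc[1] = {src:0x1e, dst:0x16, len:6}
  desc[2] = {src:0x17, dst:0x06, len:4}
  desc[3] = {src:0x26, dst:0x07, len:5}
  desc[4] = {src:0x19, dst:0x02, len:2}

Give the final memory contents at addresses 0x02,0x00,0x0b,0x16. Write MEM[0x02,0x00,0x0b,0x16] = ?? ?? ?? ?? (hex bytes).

MEM[0x02,0x00,0x0b,0x16] = 75 8a 9e 33

[0] 0x10->0x19 len=2 : 6d b4
[1] 0x1e->0x16 len=6 : 33 39 5b 75 62 c1
[2] 0x17->0x06 len=4 : 39 5b 75 62
[3] 0x26->0x07 len=5 : 90 96 ea c1 9e
[4] 0x19->0x02 len=2 : 75 62
query mem[0x02]=0x75, mem[0x00]=0x8a, mem[0x0b]=0x9e, mem[0x16]=0x33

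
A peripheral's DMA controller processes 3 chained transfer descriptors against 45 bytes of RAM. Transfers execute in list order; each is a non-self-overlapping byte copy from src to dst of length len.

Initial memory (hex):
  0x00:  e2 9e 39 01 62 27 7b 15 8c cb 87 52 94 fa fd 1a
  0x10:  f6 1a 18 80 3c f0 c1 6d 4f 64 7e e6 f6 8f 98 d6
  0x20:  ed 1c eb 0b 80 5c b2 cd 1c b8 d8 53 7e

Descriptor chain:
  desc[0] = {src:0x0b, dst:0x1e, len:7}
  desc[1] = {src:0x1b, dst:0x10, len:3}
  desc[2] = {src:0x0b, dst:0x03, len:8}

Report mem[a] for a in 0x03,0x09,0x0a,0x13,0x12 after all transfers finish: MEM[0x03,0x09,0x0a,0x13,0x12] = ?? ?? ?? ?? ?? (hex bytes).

#0 dst[0x1e+7] := {0x52,0x94,0xfa,0xfd,0x1a,0xf6,0x1a}
#1 dst[0x10+3] := {0xe6,0xf6,0x8f}
#2 dst[0x03+8] := {0x52,0x94,0xfa,0xfd,0x1a,0xe6,0xf6,0x8f}
query mem[0x03]=0x52, mem[0x09]=0xf6, mem[0x0a]=0x8f, mem[0x13]=0x80, mem[0x12]=0x8f

MEM[0x03,0x09,0x0a,0x13,0x12] = 52 f6 8f 80 8f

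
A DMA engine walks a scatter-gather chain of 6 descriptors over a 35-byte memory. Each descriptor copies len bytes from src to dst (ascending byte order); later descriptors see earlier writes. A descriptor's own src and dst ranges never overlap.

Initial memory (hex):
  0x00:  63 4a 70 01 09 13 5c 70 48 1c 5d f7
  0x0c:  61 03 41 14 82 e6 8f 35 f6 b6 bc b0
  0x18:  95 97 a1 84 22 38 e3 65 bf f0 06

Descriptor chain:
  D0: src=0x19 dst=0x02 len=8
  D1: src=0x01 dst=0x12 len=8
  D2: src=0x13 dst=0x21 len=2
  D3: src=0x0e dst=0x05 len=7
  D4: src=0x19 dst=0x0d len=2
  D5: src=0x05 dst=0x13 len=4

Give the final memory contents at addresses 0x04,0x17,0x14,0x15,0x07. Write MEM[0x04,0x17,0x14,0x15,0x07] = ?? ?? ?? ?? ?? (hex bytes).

#0 dst[0x02+8] := {0x97,0xa1,0x84,0x22,0x38,0xe3,0x65,0xbf}
#1 dst[0x12+8] := {0x4a,0x97,0xa1,0x84,0x22,0x38,0xe3,0x65}
#2 dst[0x21+2] := {0x97,0xa1}
#3 dst[0x05+7] := {0x41,0x14,0x82,0xe6,0x4a,0x97,0xa1}
#4 dst[0x0d+2] := {0x65,0xa1}
#5 dst[0x13+4] := {0x41,0x14,0x82,0xe6}
query mem[0x04]=0x84, mem[0x17]=0x38, mem[0x14]=0x14, mem[0x15]=0x82, mem[0x07]=0x82

MEM[0x04,0x17,0x14,0x15,0x07] = 84 38 14 82 82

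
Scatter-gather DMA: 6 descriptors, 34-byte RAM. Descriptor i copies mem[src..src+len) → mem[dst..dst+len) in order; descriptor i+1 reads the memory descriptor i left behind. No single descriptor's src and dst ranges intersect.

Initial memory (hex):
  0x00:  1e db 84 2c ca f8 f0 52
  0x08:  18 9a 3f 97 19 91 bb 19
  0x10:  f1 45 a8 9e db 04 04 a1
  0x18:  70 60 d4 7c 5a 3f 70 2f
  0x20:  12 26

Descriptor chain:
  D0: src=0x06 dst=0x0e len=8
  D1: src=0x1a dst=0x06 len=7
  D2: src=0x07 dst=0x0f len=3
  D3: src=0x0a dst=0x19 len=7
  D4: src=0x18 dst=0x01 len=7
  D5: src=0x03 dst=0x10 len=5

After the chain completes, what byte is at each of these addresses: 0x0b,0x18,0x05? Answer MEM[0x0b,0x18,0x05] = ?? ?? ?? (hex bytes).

D0: mem[0x0e..0x15] <- [f0 52 18 9a 3f 97 19 91]
D1: mem[0x06..0x0c] <- [d4 7c 5a 3f 70 2f 12]
D2: mem[0x0f..0x11] <- [7c 5a 3f]
D3: mem[0x19..0x1f] <- [70 2f 12 91 f0 7c 5a]
D4: mem[0x01..0x07] <- [70 70 2f 12 91 f0 7c]
D5: mem[0x10..0x14] <- [2f 12 91 f0 7c]
query mem[0x0b]=0x2f, mem[0x18]=0x70, mem[0x05]=0x91

MEM[0x0b,0x18,0x05] = 2f 70 91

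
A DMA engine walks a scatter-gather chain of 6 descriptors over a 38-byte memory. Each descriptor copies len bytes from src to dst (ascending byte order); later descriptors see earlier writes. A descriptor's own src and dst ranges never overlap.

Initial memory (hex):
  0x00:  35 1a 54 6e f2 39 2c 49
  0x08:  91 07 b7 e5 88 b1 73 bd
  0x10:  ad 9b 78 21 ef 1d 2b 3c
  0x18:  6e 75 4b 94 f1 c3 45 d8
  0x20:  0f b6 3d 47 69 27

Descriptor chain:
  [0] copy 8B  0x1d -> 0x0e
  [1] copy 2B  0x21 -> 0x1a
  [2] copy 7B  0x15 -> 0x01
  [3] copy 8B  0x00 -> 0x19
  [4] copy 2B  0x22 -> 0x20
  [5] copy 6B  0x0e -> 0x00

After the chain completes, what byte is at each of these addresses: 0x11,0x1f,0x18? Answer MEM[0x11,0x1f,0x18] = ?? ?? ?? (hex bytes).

[0] 0x1d->0x0e len=8 : c3 45 d8 0f b6 3d 47 69
[1] 0x21->0x1a len=2 : b6 3d
[2] 0x15->0x01 len=7 : 69 2b 3c 6e 75 b6 3d
[3] 0x00->0x19 len=8 : 35 69 2b 3c 6e 75 b6 3d
[4] 0x22->0x20 len=2 : 3d 47
[5] 0x0e->0x00 len=6 : c3 45 d8 0f b6 3d
query mem[0x11]=0x0f, mem[0x1f]=0xb6, mem[0x18]=0x6e

MEM[0x11,0x1f,0x18] = 0f b6 6e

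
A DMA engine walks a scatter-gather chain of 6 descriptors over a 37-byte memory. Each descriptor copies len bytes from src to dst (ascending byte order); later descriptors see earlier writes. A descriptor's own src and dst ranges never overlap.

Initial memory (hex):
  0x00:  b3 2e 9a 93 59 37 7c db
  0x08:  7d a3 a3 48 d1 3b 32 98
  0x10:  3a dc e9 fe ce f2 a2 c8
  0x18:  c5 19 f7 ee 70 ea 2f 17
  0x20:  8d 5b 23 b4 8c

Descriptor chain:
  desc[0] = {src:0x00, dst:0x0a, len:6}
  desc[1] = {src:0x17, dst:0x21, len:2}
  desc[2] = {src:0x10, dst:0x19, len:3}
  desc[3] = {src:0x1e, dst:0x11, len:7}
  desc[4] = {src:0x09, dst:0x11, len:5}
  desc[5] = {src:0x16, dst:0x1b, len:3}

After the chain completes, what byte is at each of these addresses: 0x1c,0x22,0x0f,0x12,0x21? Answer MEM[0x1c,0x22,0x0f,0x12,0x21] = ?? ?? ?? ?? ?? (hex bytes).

MEM[0x1c,0x22,0x0f,0x12,0x21] = 8c c5 37 b3 c8

D0: mem[0x0a..0x0f] <- [b3 2e 9a 93 59 37]
D1: mem[0x21..0x22] <- [c8 c5]
D2: mem[0x19..0x1b] <- [3a dc e9]
D3: mem[0x11..0x17] <- [2f 17 8d c8 c5 b4 8c]
D4: mem[0x11..0x15] <- [a3 b3 2e 9a 93]
D5: mem[0x1b..0x1d] <- [b4 8c c5]
query mem[0x1c]=0x8c, mem[0x22]=0xc5, mem[0x0f]=0x37, mem[0x12]=0xb3, mem[0x21]=0xc8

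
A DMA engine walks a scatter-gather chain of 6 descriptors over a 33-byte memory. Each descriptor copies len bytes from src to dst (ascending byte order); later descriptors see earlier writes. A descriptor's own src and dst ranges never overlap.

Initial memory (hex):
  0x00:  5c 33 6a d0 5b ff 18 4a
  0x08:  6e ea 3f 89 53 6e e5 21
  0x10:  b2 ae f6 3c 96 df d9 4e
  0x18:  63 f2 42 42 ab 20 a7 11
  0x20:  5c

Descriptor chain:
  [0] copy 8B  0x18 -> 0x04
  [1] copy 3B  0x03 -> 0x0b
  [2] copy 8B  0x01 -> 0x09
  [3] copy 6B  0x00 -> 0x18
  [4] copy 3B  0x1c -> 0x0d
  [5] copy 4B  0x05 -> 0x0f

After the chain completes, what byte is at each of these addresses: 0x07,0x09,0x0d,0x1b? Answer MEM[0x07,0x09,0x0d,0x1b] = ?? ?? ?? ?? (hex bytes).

MEM[0x07,0x09,0x0d,0x1b] = 42 33 63 d0

D0: mem[0x04..0x0b] <- [63 f2 42 42 ab 20 a7 11]
D1: mem[0x0b..0x0d] <- [d0 63 f2]
D2: mem[0x09..0x10] <- [33 6a d0 63 f2 42 42 ab]
D3: mem[0x18..0x1d] <- [5c 33 6a d0 63 f2]
D4: mem[0x0d..0x0f] <- [63 f2 a7]
D5: mem[0x0f..0x12] <- [f2 42 42 ab]
query mem[0x07]=0x42, mem[0x09]=0x33, mem[0x0d]=0x63, mem[0x1b]=0xd0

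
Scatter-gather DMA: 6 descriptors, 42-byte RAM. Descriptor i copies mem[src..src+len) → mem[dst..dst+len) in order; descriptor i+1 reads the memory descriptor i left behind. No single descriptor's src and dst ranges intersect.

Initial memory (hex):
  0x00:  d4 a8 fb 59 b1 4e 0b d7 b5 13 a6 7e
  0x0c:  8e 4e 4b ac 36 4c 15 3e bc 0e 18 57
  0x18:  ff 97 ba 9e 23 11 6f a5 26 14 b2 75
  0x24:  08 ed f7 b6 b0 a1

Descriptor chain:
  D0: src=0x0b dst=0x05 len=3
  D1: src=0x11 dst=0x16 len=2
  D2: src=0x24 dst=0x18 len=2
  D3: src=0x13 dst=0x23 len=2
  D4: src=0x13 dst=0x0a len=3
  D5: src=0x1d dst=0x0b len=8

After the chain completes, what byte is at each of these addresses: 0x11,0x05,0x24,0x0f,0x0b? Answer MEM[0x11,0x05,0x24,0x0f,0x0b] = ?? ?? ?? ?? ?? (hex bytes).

[0] 0x0b->0x05 len=3 : 7e 8e 4e
[1] 0x11->0x16 len=2 : 4c 15
[2] 0x24->0x18 len=2 : 08 ed
[3] 0x13->0x23 len=2 : 3e bc
[4] 0x13->0x0a len=3 : 3e bc 0e
[5] 0x1d->0x0b len=8 : 11 6f a5 26 14 b2 3e bc
query mem[0x11]=0x3e, mem[0x05]=0x7e, mem[0x24]=0xbc, mem[0x0f]=0x14, mem[0x0b]=0x11

MEM[0x11,0x05,0x24,0x0f,0x0b] = 3e 7e bc 14 11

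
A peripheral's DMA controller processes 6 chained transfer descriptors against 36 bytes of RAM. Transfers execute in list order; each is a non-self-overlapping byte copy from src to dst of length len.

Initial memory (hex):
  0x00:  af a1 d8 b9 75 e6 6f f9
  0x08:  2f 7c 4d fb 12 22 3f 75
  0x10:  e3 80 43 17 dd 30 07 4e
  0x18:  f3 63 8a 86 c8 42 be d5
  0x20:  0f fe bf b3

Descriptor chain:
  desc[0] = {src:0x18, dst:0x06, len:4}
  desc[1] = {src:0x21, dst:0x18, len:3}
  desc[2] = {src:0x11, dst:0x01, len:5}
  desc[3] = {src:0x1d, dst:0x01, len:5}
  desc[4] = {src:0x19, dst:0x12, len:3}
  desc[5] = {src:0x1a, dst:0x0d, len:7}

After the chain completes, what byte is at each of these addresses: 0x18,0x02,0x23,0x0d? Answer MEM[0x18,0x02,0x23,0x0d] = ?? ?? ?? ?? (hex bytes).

MEM[0x18,0x02,0x23,0x0d] = fe be b3 b3

#0 dst[0x06+4] := {0xf3,0x63,0x8a,0x86}
#1 dst[0x18+3] := {0xfe,0xbf,0xb3}
#2 dst[0x01+5] := {0x80,0x43,0x17,0xdd,0x30}
#3 dst[0x01+5] := {0x42,0xbe,0xd5,0x0f,0xfe}
#4 dst[0x12+3] := {0xbf,0xb3,0x86}
#5 dst[0x0d+7] := {0xb3,0x86,0xc8,0x42,0xbe,0xd5,0x0f}
query mem[0x18]=0xfe, mem[0x02]=0xbe, mem[0x23]=0xb3, mem[0x0d]=0xb3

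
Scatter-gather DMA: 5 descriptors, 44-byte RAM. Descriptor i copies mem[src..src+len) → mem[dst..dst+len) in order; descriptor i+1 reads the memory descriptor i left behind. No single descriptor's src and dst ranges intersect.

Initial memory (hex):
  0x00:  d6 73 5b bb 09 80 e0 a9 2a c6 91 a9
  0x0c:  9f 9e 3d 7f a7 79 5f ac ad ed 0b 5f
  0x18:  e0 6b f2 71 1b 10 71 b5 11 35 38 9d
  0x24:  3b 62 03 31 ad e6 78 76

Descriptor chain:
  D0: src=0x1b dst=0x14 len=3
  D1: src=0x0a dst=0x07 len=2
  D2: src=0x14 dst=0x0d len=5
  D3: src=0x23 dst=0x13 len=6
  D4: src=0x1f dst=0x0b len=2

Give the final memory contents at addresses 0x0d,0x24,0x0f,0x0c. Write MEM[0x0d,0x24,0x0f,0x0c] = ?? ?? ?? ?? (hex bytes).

D0: mem[0x14..0x16] <- [71 1b 10]
D1: mem[0x07..0x08] <- [91 a9]
D2: mem[0x0d..0x11] <- [71 1b 10 5f e0]
D3: mem[0x13..0x18] <- [9d 3b 62 03 31 ad]
D4: mem[0x0b..0x0c] <- [b5 11]
query mem[0x0d]=0x71, mem[0x24]=0x3b, mem[0x0f]=0x10, mem[0x0c]=0x11

MEM[0x0d,0x24,0x0f,0x0c] = 71 3b 10 11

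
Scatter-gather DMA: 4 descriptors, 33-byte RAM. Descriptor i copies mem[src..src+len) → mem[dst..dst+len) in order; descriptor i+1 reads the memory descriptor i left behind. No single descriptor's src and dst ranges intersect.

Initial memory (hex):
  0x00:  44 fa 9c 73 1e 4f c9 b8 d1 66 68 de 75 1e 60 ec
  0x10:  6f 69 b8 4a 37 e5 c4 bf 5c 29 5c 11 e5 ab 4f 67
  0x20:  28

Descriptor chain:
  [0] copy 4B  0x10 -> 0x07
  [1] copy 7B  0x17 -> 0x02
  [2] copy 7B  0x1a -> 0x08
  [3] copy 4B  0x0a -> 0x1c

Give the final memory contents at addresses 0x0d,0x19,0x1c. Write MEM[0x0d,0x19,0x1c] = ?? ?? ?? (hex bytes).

MEM[0x0d,0x19,0x1c] = 67 29 e5

  after D0: wrote 4B at 0x07 = 6f69b84a
  after D1: wrote 7B at 0x02 = bf5c295c11e5ab
  after D2: wrote 7B at 0x08 = 5c11e5ab4f6728
  after D3: wrote 4B at 0x1c = e5ab4f67
query mem[0x0d]=0x67, mem[0x19]=0x29, mem[0x1c]=0xe5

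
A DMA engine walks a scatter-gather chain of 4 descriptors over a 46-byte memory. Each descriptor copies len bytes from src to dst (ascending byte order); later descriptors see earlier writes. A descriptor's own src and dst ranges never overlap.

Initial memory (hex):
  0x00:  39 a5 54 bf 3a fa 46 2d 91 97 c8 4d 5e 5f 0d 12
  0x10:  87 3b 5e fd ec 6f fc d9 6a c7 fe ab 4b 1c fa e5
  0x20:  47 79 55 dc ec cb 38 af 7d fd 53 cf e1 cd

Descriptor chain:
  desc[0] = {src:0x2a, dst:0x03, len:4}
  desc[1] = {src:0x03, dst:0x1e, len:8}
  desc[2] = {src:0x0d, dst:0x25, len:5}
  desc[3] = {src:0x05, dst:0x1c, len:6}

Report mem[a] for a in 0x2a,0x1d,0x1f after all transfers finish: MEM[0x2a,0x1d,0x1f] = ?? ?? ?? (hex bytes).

[0] 0x2a->0x03 len=4 : 53 cf e1 cd
[1] 0x03->0x1e len=8 : 53 cf e1 cd 2d 91 97 c8
[2] 0x0d->0x25 len=5 : 5f 0d 12 87 3b
[3] 0x05->0x1c len=6 : e1 cd 2d 91 97 c8
query mem[0x2a]=0x53, mem[0x1d]=0xcd, mem[0x1f]=0x91

MEM[0x2a,0x1d,0x1f] = 53 cd 91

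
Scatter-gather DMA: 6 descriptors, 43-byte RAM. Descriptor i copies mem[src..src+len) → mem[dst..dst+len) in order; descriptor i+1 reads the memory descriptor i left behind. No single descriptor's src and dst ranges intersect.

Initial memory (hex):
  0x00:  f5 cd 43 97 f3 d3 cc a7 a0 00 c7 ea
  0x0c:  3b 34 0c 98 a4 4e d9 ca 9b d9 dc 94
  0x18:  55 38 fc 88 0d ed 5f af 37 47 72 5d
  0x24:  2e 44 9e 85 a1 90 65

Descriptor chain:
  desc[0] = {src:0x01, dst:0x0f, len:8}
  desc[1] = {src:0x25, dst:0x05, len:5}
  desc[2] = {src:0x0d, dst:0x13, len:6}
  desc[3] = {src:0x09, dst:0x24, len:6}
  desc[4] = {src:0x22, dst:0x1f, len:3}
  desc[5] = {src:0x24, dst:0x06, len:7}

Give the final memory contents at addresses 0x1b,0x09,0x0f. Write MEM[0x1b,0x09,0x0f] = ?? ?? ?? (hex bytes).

MEM[0x1b,0x09,0x0f] = 88 3b cd

[0] 0x01->0x0f len=8 : cd 43 97 f3 d3 cc a7 a0
[1] 0x25->0x05 len=5 : 44 9e 85 a1 90
[2] 0x0d->0x13 len=6 : 34 0c cd 43 97 f3
[3] 0x09->0x24 len=6 : 90 c7 ea 3b 34 0c
[4] 0x22->0x1f len=3 : 72 5d 90
[5] 0x24->0x06 len=7 : 90 c7 ea 3b 34 0c 65
query mem[0x1b]=0x88, mem[0x09]=0x3b, mem[0x0f]=0xcd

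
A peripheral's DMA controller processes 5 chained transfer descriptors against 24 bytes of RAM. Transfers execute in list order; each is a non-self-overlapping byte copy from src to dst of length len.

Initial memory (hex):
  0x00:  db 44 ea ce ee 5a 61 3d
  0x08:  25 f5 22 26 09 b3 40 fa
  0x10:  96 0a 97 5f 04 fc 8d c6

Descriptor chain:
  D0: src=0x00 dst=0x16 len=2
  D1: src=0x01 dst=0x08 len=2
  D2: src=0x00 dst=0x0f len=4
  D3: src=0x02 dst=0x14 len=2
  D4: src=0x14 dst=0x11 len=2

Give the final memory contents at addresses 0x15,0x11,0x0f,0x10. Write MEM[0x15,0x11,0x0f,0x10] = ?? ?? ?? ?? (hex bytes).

  after D0: wrote 2B at 0x16 = db44
  after D1: wrote 2B at 0x08 = 44ea
  after D2: wrote 4B at 0x0f = db44eace
  after D3: wrote 2B at 0x14 = eace
  after D4: wrote 2B at 0x11 = eace
query mem[0x15]=0xce, mem[0x11]=0xea, mem[0x0f]=0xdb, mem[0x10]=0x44

MEM[0x15,0x11,0x0f,0x10] = ce ea db 44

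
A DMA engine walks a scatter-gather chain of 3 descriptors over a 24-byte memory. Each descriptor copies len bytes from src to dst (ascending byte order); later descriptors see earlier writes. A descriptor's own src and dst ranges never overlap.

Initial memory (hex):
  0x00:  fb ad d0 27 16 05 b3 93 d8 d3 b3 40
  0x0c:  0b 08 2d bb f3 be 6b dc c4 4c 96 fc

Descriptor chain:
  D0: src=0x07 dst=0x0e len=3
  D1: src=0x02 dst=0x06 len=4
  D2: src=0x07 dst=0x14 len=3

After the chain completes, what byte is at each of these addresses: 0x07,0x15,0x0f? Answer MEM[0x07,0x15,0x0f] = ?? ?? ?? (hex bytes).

#0 dst[0x0e+3] := {0x93,0xd8,0xd3}
#1 dst[0x06+4] := {0xd0,0x27,0x16,0x05}
#2 dst[0x14+3] := {0x27,0x16,0x05}
query mem[0x07]=0x27, mem[0x15]=0x16, mem[0x0f]=0xd8

MEM[0x07,0x15,0x0f] = 27 16 d8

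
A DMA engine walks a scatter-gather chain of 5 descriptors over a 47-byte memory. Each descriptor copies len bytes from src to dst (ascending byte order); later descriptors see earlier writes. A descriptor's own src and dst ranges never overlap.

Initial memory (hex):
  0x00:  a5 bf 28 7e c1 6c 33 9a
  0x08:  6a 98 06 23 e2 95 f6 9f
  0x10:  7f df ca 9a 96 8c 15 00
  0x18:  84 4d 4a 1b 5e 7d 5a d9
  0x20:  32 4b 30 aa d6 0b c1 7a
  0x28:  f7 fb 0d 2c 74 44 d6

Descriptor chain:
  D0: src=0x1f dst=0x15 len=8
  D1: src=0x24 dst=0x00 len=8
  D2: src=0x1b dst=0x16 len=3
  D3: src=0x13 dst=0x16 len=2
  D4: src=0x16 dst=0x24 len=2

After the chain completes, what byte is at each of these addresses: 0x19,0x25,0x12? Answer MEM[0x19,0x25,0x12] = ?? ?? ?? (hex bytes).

MEM[0x19,0x25,0x12] = aa 96 ca

#0 dst[0x15+8] := {0xd9,0x32,0x4b,0x30,0xaa,0xd6,0x0b,0xc1}
#1 dst[0x00+8] := {0xd6,0x0b,0xc1,0x7a,0xf7,0xfb,0x0d,0x2c}
#2 dst[0x16+3] := {0x0b,0xc1,0x7d}
#3 dst[0x16+2] := {0x9a,0x96}
#4 dst[0x24+2] := {0x9a,0x96}
query mem[0x19]=0xaa, mem[0x25]=0x96, mem[0x12]=0xca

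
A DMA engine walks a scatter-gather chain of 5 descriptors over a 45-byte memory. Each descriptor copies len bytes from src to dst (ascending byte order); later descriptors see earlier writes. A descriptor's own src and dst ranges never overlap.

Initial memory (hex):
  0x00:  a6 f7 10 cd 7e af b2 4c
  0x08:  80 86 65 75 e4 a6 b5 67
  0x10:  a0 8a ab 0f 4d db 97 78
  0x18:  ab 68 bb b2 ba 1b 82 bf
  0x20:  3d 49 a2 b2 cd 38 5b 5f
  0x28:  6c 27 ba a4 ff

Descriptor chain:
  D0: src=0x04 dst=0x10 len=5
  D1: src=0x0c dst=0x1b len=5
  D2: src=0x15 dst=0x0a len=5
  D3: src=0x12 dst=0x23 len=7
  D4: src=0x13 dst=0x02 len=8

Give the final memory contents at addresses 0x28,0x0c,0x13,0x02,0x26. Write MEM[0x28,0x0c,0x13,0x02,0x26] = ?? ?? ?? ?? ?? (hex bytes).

[0] 0x04->0x10 len=5 : 7e af b2 4c 80
[1] 0x0c->0x1b len=5 : e4 a6 b5 67 7e
[2] 0x15->0x0a len=5 : db 97 78 ab 68
[3] 0x12->0x23 len=7 : b2 4c 80 db 97 78 ab
[4] 0x13->0x02 len=8 : 4c 80 db 97 78 ab 68 bb
query mem[0x28]=0x78, mem[0x0c]=0x78, mem[0x13]=0x4c, mem[0x02]=0x4c, mem[0x26]=0xdb

MEM[0x28,0x0c,0x13,0x02,0x26] = 78 78 4c 4c db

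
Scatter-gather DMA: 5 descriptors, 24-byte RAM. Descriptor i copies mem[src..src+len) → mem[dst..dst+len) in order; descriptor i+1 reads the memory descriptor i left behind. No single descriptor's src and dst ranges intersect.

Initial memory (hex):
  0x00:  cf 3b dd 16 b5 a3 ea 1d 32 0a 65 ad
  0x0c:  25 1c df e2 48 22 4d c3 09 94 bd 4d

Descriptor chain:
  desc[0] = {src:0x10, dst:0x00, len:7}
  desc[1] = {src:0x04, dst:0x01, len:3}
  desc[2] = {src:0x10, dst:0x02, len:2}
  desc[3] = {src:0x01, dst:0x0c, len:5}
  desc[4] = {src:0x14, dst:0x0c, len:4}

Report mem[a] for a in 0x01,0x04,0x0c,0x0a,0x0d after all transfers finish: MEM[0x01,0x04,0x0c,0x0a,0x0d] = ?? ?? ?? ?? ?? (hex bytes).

MEM[0x01,0x04,0x0c,0x0a,0x0d] = 09 09 09 65 94

D0: mem[0x00..0x06] <- [48 22 4d c3 09 94 bd]
D1: mem[0x01..0x03] <- [09 94 bd]
D2: mem[0x02..0x03] <- [48 22]
D3: mem[0x0c..0x10] <- [09 48 22 09 94]
D4: mem[0x0c..0x0f] <- [09 94 bd 4d]
query mem[0x01]=0x09, mem[0x04]=0x09, mem[0x0c]=0x09, mem[0x0a]=0x65, mem[0x0d]=0x94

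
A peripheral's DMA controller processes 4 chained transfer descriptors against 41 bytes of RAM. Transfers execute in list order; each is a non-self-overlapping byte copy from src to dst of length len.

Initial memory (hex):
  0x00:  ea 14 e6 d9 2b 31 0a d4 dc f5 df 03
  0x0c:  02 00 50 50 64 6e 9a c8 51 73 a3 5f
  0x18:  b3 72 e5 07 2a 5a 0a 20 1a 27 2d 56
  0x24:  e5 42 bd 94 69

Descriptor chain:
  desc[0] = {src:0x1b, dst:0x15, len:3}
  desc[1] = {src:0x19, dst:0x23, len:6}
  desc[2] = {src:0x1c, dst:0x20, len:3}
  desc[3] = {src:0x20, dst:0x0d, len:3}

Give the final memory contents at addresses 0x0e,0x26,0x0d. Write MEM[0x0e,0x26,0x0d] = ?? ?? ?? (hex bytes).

#0 dst[0x15+3] := {0x07,0x2a,0x5a}
#1 dst[0x23+6] := {0x72,0xe5,0x07,0x2a,0x5a,0x0a}
#2 dst[0x20+3] := {0x2a,0x5a,0x0a}
#3 dst[0x0d+3] := {0x2a,0x5a,0x0a}
query mem[0x0e]=0x5a, mem[0x26]=0x2a, mem[0x0d]=0x2a

MEM[0x0e,0x26,0x0d] = 5a 2a 2a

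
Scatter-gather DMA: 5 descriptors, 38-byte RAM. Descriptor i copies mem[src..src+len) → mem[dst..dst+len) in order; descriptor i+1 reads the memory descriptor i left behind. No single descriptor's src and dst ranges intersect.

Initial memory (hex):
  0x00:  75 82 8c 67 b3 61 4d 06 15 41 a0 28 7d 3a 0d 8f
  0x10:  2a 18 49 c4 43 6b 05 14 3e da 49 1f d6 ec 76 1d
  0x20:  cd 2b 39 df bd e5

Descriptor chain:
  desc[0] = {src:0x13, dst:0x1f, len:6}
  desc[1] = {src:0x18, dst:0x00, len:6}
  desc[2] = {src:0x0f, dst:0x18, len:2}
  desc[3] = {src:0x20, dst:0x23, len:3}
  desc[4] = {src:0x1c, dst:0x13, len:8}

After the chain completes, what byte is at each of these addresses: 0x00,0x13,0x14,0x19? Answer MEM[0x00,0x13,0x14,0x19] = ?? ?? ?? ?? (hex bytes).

MEM[0x00,0x13,0x14,0x19] = 3e d6 ec 05

[0] 0x13->0x1f len=6 : c4 43 6b 05 14 3e
[1] 0x18->0x00 len=6 : 3e da 49 1f d6 ec
[2] 0x0f->0x18 len=2 : 8f 2a
[3] 0x20->0x23 len=3 : 43 6b 05
[4] 0x1c->0x13 len=8 : d6 ec 76 c4 43 6b 05 43
query mem[0x00]=0x3e, mem[0x13]=0xd6, mem[0x14]=0xec, mem[0x19]=0x05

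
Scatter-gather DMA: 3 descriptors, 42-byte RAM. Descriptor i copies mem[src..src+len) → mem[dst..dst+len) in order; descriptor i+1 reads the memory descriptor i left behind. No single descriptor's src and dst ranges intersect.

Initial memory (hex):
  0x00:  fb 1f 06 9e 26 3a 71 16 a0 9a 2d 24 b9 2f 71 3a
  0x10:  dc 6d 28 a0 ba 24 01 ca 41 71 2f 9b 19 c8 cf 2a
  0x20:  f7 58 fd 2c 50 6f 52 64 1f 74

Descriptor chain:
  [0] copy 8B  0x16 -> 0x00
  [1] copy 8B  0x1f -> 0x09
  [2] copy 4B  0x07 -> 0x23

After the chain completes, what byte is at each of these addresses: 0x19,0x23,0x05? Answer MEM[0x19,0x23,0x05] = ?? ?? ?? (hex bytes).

MEM[0x19,0x23,0x05] = 71 c8 9b

#0 dst[0x00+8] := {0x01,0xca,0x41,0x71,0x2f,0x9b,0x19,0xc8}
#1 dst[0x09+8] := {0x2a,0xf7,0x58,0xfd,0x2c,0x50,0x6f,0x52}
#2 dst[0x23+4] := {0xc8,0xa0,0x2a,0xf7}
query mem[0x19]=0x71, mem[0x23]=0xc8, mem[0x05]=0x9b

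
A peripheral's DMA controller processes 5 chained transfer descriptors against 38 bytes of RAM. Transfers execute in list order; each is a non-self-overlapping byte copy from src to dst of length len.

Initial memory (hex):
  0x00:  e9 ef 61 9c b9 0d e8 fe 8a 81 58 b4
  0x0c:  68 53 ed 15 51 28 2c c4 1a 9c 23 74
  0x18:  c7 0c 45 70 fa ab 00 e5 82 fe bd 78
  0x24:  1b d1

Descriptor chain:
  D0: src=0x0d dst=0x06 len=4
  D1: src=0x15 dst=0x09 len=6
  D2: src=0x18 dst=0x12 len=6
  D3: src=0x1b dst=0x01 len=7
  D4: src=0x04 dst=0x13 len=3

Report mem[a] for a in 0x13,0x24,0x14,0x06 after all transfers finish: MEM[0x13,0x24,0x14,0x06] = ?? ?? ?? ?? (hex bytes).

  after D0: wrote 4B at 0x06 = 53ed1551
  after D1: wrote 6B at 0x09 = 9c2374c70c45
  after D2: wrote 6B at 0x12 = c70c4570faab
  after D3: wrote 7B at 0x01 = 70faab00e582fe
  after D4: wrote 3B at 0x13 = 00e582
query mem[0x13]=0x00, mem[0x24]=0x1b, mem[0x14]=0xe5, mem[0x06]=0x82

MEM[0x13,0x24,0x14,0x06] = 00 1b e5 82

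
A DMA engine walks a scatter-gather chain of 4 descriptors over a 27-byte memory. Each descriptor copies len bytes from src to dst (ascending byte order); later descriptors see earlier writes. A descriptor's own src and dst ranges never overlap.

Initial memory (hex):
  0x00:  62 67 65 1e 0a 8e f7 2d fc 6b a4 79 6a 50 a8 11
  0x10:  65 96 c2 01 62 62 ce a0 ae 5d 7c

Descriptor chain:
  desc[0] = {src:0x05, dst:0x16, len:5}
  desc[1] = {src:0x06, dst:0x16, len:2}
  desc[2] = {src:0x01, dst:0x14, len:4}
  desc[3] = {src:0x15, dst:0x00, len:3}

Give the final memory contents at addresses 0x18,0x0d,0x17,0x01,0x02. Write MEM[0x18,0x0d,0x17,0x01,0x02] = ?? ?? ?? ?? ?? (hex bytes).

  after D0: wrote 5B at 0x16 = 8ef72dfc6b
  after D1: wrote 2B at 0x16 = f72d
  after D2: wrote 4B at 0x14 = 67651e0a
  after D3: wrote 3B at 0x00 = 651e0a
query mem[0x18]=0x2d, mem[0x0d]=0x50, mem[0x17]=0x0a, mem[0x01]=0x1e, mem[0x02]=0x0a

MEM[0x18,0x0d,0x17,0x01,0x02] = 2d 50 0a 1e 0a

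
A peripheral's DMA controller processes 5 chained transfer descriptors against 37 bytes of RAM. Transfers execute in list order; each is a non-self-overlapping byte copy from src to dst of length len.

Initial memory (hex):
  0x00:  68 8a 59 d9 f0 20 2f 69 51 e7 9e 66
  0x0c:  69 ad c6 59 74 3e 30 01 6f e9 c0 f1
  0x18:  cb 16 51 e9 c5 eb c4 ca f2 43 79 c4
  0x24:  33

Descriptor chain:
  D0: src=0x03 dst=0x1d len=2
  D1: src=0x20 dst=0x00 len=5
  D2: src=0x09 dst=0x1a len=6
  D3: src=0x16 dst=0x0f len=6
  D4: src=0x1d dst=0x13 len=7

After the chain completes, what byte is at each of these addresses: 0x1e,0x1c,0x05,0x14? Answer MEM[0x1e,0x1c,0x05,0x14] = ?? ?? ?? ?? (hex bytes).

MEM[0x1e,0x1c,0x05,0x14] = ad 66 20 ad

#0 dst[0x1d+2] := {0xd9,0xf0}
#1 dst[0x00+5] := {0xf2,0x43,0x79,0xc4,0x33}
#2 dst[0x1a+6] := {0xe7,0x9e,0x66,0x69,0xad,0xc6}
#3 dst[0x0f+6] := {0xc0,0xf1,0xcb,0x16,0xe7,0x9e}
#4 dst[0x13+7] := {0x69,0xad,0xc6,0xf2,0x43,0x79,0xc4}
query mem[0x1e]=0xad, mem[0x1c]=0x66, mem[0x05]=0x20, mem[0x14]=0xad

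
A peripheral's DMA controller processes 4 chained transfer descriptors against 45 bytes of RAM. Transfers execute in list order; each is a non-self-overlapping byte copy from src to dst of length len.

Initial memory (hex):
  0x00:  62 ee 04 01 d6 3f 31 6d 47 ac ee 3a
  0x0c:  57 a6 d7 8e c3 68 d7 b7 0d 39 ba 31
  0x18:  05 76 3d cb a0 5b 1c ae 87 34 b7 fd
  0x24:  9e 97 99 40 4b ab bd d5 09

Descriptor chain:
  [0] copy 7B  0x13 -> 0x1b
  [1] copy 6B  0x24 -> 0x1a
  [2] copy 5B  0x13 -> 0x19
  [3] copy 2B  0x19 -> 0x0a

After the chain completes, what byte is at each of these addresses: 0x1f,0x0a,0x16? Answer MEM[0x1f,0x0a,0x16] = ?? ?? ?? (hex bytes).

[0] 0x13->0x1b len=7 : b7 0d 39 ba 31 05 76
[1] 0x24->0x1a len=6 : 9e 97 99 40 4b ab
[2] 0x13->0x19 len=5 : b7 0d 39 ba 31
[3] 0x19->0x0a len=2 : b7 0d
query mem[0x1f]=0xab, mem[0x0a]=0xb7, mem[0x16]=0xba

MEM[0x1f,0x0a,0x16] = ab b7 ba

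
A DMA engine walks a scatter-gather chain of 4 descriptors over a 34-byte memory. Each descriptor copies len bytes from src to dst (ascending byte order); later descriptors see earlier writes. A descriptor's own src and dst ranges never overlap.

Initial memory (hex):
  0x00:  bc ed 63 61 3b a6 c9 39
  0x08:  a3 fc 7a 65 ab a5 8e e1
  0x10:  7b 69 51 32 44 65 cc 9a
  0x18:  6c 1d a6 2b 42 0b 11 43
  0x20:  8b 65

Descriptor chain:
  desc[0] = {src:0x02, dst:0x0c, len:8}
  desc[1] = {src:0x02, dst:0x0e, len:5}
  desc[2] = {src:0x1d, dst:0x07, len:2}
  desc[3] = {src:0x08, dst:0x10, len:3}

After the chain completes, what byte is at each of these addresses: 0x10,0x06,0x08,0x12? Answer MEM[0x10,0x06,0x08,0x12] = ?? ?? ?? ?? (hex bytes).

  after D0: wrote 8B at 0x0c = 63613ba6c939a3fc
  after D1: wrote 5B at 0x0e = 63613ba6c9
  after D2: wrote 2B at 0x07 = 0b11
  after D3: wrote 3B at 0x10 = 11fc7a
query mem[0x10]=0x11, mem[0x06]=0xc9, mem[0x08]=0x11, mem[0x12]=0x7a

MEM[0x10,0x06,0x08,0x12] = 11 c9 11 7a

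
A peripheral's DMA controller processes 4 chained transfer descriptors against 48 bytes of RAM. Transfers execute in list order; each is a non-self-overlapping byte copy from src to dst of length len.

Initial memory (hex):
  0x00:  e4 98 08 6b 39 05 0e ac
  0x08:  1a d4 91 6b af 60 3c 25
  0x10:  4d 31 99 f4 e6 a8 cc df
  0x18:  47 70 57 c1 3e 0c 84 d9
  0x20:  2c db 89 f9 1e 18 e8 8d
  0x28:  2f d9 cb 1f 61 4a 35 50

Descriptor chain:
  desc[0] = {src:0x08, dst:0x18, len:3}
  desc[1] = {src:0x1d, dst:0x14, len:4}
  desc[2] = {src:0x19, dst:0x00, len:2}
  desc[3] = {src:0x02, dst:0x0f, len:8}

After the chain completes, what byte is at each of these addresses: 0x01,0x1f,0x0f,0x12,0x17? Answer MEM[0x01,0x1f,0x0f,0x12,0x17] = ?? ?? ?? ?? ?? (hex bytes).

MEM[0x01,0x1f,0x0f,0x12,0x17] = 91 d9 08 05 2c

  after D0: wrote 3B at 0x18 = 1ad491
  after D1: wrote 4B at 0x14 = 0c84d92c
  after D2: wrote 2B at 0x00 = d491
  after D3: wrote 8B at 0x0f = 086b39050eac1ad4
query mem[0x01]=0x91, mem[0x1f]=0xd9, mem[0x0f]=0x08, mem[0x12]=0x05, mem[0x17]=0x2c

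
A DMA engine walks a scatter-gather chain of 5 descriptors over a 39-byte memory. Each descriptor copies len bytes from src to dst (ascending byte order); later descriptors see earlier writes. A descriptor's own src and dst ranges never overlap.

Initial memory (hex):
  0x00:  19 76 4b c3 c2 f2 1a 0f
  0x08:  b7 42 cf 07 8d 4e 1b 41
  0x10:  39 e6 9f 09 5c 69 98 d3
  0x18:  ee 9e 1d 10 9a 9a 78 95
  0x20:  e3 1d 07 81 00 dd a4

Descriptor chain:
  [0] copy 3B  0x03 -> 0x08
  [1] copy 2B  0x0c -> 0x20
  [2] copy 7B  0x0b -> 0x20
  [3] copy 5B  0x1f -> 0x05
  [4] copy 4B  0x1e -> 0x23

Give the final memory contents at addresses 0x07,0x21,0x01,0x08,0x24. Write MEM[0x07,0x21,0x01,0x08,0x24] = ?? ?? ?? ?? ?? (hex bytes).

MEM[0x07,0x21,0x01,0x08,0x24] = 8d 8d 76 4e 95

[0] 0x03->0x08 len=3 : c3 c2 f2
[1] 0x0c->0x20 len=2 : 8d 4e
[2] 0x0b->0x20 len=7 : 07 8d 4e 1b 41 39 e6
[3] 0x1f->0x05 len=5 : 95 07 8d 4e 1b
[4] 0x1e->0x23 len=4 : 78 95 07 8d
query mem[0x07]=0x8d, mem[0x21]=0x8d, mem[0x01]=0x76, mem[0x08]=0x4e, mem[0x24]=0x95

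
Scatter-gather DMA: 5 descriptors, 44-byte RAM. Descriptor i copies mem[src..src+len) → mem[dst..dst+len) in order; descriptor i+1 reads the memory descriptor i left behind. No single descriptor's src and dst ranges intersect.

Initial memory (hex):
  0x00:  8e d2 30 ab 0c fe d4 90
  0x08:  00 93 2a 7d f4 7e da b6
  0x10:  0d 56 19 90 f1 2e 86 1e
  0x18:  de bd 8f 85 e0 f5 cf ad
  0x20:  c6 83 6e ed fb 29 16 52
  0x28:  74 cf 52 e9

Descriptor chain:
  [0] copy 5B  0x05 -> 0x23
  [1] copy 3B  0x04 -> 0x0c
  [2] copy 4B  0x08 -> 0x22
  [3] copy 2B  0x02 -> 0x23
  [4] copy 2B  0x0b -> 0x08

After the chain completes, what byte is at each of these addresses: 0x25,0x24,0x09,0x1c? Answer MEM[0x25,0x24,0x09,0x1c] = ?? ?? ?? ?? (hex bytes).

D0: mem[0x23..0x27] <- [fe d4 90 00 93]
D1: mem[0x0c..0x0e] <- [0c fe d4]
D2: mem[0x22..0x25] <- [00 93 2a 7d]
D3: mem[0x23..0x24] <- [30 ab]
D4: mem[0x08..0x09] <- [7d 0c]
query mem[0x25]=0x7d, mem[0x24]=0xab, mem[0x09]=0x0c, mem[0x1c]=0xe0

MEM[0x25,0x24,0x09,0x1c] = 7d ab 0c e0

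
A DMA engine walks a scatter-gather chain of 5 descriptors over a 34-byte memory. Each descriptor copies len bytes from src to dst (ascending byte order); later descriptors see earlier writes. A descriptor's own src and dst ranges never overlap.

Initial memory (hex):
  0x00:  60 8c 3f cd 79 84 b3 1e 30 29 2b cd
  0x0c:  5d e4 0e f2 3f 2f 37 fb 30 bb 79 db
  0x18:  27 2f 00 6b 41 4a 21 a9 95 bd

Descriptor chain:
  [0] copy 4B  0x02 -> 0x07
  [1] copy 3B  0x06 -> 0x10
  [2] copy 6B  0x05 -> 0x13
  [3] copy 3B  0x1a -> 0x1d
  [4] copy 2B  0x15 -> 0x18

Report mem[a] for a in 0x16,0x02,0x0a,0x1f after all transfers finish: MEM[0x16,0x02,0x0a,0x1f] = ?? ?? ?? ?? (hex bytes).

MEM[0x16,0x02,0x0a,0x1f] = cd 3f 84 41

[0] 0x02->0x07 len=4 : 3f cd 79 84
[1] 0x06->0x10 len=3 : b3 3f cd
[2] 0x05->0x13 len=6 : 84 b3 3f cd 79 84
[3] 0x1a->0x1d len=3 : 00 6b 41
[4] 0x15->0x18 len=2 : 3f cd
query mem[0x16]=0xcd, mem[0x02]=0x3f, mem[0x0a]=0x84, mem[0x1f]=0x41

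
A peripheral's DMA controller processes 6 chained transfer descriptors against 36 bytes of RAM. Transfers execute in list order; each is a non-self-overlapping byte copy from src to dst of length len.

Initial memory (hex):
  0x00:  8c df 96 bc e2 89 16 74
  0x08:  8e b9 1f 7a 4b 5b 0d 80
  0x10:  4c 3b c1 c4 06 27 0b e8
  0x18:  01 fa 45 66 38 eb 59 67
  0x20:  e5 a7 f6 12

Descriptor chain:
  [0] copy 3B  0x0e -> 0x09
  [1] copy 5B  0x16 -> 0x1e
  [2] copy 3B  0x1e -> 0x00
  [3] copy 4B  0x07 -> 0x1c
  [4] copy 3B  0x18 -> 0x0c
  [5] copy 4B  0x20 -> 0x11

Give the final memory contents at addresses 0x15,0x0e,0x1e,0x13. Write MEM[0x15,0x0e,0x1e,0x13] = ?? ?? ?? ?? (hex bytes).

MEM[0x15,0x0e,0x1e,0x13] = 27 45 0d 45

  after D0: wrote 3B at 0x09 = 0d804c
  after D1: wrote 5B at 0x1e = 0be801fa45
  after D2: wrote 3B at 0x00 = 0be801
  after D3: wrote 4B at 0x1c = 748e0d80
  after D4: wrote 3B at 0x0c = 01fa45
  after D5: wrote 4B at 0x11 = 01fa4512
query mem[0x15]=0x27, mem[0x0e]=0x45, mem[0x1e]=0x0d, mem[0x13]=0x45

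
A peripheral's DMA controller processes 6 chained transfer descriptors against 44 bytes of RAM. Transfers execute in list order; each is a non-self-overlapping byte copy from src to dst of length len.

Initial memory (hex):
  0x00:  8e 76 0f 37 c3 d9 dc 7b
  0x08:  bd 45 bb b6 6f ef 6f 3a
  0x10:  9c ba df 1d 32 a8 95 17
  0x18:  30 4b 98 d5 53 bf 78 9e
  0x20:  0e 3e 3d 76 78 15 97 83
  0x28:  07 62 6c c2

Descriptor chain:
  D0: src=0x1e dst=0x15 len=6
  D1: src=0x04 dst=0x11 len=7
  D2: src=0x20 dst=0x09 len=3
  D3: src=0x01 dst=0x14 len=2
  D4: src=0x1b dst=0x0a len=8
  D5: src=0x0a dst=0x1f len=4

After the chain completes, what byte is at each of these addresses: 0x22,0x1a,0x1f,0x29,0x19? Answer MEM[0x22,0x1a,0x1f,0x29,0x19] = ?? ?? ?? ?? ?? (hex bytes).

MEM[0x22,0x1a,0x1f,0x29,0x19] = 78 76 d5 62 3d

[0] 0x1e->0x15 len=6 : 78 9e 0e 3e 3d 76
[1] 0x04->0x11 len=7 : c3 d9 dc 7b bd 45 bb
[2] 0x20->0x09 len=3 : 0e 3e 3d
[3] 0x01->0x14 len=2 : 76 0f
[4] 0x1b->0x0a len=8 : d5 53 bf 78 9e 0e 3e 3d
[5] 0x0a->0x1f len=4 : d5 53 bf 78
query mem[0x22]=0x78, mem[0x1a]=0x76, mem[0x1f]=0xd5, mem[0x29]=0x62, mem[0x19]=0x3d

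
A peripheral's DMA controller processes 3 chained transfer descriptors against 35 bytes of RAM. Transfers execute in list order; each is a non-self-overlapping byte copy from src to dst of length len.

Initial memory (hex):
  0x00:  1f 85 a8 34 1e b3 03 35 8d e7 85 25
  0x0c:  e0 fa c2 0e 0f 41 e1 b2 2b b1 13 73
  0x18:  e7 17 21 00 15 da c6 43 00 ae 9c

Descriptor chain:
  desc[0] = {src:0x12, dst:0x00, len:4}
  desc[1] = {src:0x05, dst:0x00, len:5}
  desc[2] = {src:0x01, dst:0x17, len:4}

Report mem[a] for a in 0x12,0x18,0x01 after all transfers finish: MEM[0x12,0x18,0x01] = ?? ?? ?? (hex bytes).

#0 dst[0x00+4] := {0xe1,0xb2,0x2b,0xb1}
#1 dst[0x00+5] := {0xb3,0x03,0x35,0x8d,0xe7}
#2 dst[0x17+4] := {0x03,0x35,0x8d,0xe7}
query mem[0x12]=0xe1, mem[0x18]=0x35, mem[0x01]=0x03

MEM[0x12,0x18,0x01] = e1 35 03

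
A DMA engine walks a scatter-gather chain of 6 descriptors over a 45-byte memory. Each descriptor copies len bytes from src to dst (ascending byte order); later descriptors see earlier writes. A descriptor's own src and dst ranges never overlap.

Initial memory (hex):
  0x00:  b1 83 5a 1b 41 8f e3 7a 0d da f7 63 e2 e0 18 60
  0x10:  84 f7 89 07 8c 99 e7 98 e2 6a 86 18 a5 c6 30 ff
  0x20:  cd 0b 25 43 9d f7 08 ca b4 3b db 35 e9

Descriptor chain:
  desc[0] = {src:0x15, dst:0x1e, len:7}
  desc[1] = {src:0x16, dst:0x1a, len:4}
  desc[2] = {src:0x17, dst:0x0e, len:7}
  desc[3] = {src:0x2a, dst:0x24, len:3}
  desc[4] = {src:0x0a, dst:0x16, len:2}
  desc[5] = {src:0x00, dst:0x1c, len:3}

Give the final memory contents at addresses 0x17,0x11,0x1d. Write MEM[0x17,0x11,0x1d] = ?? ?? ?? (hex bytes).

MEM[0x17,0x11,0x1d] = 63 e7 83

  after D0: wrote 7B at 0x1e = 99e798e26a8618
  after D1: wrote 4B at 0x1a = e798e26a
  after D2: wrote 7B at 0x0e = 98e26ae798e26a
  after D3: wrote 3B at 0x24 = db35e9
  after D4: wrote 2B at 0x16 = f763
  after D5: wrote 3B at 0x1c = b1835a
query mem[0x17]=0x63, mem[0x11]=0xe7, mem[0x1d]=0x83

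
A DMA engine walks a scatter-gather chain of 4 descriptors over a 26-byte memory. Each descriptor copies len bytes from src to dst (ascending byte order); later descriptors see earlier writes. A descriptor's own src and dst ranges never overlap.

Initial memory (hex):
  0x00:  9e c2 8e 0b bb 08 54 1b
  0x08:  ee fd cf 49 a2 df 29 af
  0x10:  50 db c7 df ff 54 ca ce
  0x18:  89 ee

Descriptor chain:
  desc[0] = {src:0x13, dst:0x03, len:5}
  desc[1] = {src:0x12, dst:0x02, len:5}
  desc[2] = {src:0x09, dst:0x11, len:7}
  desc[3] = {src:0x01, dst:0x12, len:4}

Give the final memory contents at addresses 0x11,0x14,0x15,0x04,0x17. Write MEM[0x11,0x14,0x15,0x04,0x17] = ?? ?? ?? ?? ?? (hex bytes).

#0 dst[0x03+5] := {0xdf,0xff,0x54,0xca,0xce}
#1 dst[0x02+5] := {0xc7,0xdf,0xff,0x54,0xca}
#2 dst[0x11+7] := {0xfd,0xcf,0x49,0xa2,0xdf,0x29,0xaf}
#3 dst[0x12+4] := {0xc2,0xc7,0xdf,0xff}
query mem[0x11]=0xfd, mem[0x14]=0xdf, mem[0x15]=0xff, mem[0x04]=0xff, mem[0x17]=0xaf

MEM[0x11,0x14,0x15,0x04,0x17] = fd df ff ff af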